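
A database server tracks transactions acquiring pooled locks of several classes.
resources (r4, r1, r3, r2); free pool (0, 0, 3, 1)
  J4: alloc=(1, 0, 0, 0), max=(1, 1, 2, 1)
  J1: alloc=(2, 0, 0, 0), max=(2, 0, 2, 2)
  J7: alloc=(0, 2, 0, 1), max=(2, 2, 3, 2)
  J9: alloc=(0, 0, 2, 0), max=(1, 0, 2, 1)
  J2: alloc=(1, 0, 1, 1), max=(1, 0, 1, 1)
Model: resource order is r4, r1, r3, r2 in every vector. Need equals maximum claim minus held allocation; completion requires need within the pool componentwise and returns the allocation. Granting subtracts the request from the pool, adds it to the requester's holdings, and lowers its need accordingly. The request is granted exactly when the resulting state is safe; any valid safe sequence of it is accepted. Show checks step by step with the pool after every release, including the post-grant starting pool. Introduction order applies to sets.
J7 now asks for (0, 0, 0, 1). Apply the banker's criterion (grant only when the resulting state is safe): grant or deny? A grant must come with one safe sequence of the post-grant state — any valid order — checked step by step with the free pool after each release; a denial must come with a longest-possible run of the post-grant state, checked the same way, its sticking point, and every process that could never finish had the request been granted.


DENY — the pretend-granted state is unsafe.
Key observation: after J2, J9 the pool peaks at (1, 0, 6, 1), and each blocked process is short somewhere: J4 on r1; J1 on r2; J7 on r4.
Pretend the grant happened; the run J2, J9 goes as far as possible. Step-by-step check:
  pool = (0, 0, 3, 0)
  J2 needs (0, 0, 0, 0) <= (0, 0, 3, 0) -> finishes; pool += (1, 0, 1, 1) = (1, 0, 4, 1)
  J9 needs (1, 0, 0, 1) <= (1, 0, 4, 1) -> finishes; pool += (0, 0, 2, 0) = (1, 0, 6, 1)
  blocked: J4 wants (0, 1, 2, 1), pool (1, 0, 6, 1) — not enough r1
  blocked: J1 wants (0, 0, 2, 2), pool (1, 0, 6, 1) — not enough r2
  blocked: J7 wants (2, 0, 3, 0), pool (1, 0, 6, 1) — not enough r4
Post-grant, the permanently blocked set is J4, J1 and J7.


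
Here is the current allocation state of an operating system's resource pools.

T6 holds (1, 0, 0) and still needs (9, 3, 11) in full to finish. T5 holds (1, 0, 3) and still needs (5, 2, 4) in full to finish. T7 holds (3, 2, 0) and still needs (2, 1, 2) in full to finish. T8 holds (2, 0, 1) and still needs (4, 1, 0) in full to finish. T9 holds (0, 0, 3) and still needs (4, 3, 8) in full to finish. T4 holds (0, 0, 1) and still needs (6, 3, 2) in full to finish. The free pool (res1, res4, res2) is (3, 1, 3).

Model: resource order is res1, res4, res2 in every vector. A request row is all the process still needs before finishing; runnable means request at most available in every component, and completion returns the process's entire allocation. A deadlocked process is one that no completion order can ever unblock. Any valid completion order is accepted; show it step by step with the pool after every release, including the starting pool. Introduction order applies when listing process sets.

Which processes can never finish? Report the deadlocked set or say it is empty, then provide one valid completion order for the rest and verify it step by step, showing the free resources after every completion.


No process is deadlocked.
Key observation: T7 fits the free pool immediately, and its release cascades until everyone finishes.
A valid finishing order for the others: T7, T8, T5, T4, T9, T6. Verifying each step:
  pool = (3, 1, 3)
  T7: need (2, 1, 2) fits (3, 1, 3); releases (3, 2, 0), pool now (6, 3, 3)
  T8: need (4, 1, 0) fits (6, 3, 3); releases (2, 0, 1), pool now (8, 3, 4)
  T5: need (5, 2, 4) fits (8, 3, 4); releases (1, 0, 3), pool now (9, 3, 7)
  T4: need (6, 3, 2) fits (9, 3, 7); releases (0, 0, 1), pool now (9, 3, 8)
  T9: need (4, 3, 8) fits (9, 3, 8); releases (0, 0, 3), pool now (9, 3, 11)
  T6: need (9, 3, 11) fits (9, 3, 11); releases (1, 0, 0), pool now (10, 3, 11)


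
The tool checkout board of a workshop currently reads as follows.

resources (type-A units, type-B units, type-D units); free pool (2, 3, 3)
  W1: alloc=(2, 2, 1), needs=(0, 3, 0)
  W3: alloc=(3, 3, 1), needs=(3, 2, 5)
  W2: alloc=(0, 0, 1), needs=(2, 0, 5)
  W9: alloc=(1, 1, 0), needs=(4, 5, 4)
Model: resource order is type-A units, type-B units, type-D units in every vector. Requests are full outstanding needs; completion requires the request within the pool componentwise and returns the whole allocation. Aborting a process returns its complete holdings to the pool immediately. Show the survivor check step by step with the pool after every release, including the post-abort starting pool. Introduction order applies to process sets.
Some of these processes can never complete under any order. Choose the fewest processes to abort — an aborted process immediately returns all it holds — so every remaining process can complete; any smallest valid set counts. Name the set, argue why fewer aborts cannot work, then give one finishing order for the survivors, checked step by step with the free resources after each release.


Minimum abort set: W2.
Key observation: W3 had no path to completion before; after the abort of W2 ((0, 0, 1) returned), step 2 is where it fits.
No smaller set exists: with zero aborts the deadlock remains.
The survivors complete as W1, W3, W9. Walking it through (starting from the post-abort pool):
  pool = (2, 3, 4)
  run W1 (needs (0, 3, 0), free (2, 3, 4)); after release of (2, 2, 1) the pool is (4, 5, 5)
  run W3 (needs (3, 2, 5), free (4, 5, 5)); after release of (3, 3, 1) the pool is (7, 8, 6)
  run W9 (needs (4, 5, 4), free (7, 8, 6)); after release of (1, 1, 0) the pool is (8, 9, 6)


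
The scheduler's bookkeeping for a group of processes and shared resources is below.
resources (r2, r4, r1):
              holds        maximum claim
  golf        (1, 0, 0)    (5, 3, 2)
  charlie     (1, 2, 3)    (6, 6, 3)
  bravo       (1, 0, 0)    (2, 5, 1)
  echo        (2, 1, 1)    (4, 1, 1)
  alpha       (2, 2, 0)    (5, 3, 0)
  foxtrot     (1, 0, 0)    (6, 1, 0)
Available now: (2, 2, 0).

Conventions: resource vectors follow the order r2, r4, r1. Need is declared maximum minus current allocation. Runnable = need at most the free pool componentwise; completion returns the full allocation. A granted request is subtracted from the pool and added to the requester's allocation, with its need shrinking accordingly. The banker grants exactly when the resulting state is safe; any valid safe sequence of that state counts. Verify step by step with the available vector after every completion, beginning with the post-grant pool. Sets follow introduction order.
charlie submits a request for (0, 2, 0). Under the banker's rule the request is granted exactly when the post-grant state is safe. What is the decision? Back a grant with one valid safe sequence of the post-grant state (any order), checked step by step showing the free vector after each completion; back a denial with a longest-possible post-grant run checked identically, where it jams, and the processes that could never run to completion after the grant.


GRANT: granting preserves safety; a valid post-grant sequence is echo, alpha, charlie, golf, foxtrot, bravo.
Key observation: even at the reduced pool (2, 0, 0), echo fits immediately, so safety survives the grant.
Verifying the post-grant state step by step:
  pool = (2, 0, 0)
  echo needs (2, 0, 0) <= (2, 0, 0) -> finishes; pool += (2, 1, 1) = (4, 1, 1)
  alpha needs (3, 1, 0) <= (4, 1, 1) -> finishes; pool += (2, 2, 0) = (6, 3, 1)
  charlie needs (5, 2, 0) <= (6, 3, 1) -> finishes; pool += (1, 4, 3) = (7, 7, 4)
  golf needs (4, 3, 2) <= (7, 7, 4) -> finishes; pool += (1, 0, 0) = (8, 7, 4)
  foxtrot needs (5, 1, 0) <= (8, 7, 4) -> finishes; pool += (1, 0, 0) = (9, 7, 4)
  bravo needs (1, 5, 1) <= (9, 7, 4) -> finishes; pool += (1, 0, 0) = (10, 7, 4)


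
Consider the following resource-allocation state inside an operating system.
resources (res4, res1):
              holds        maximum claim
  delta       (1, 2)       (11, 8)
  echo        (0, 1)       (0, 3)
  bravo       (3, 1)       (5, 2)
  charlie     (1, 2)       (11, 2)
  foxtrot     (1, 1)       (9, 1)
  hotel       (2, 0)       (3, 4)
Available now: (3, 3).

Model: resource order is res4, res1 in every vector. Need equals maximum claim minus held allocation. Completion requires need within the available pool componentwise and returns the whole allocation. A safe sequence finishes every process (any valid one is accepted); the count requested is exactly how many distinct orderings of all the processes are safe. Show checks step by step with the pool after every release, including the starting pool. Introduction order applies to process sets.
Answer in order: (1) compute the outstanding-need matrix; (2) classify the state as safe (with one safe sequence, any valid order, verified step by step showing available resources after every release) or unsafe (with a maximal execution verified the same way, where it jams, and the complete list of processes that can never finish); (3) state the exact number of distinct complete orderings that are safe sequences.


(1) Outstanding need per process (order res4, res1):
  delta: (10, 6)
  echo: (0, 2)
  bravo: (2, 1)
  charlie: (10, 0)
  foxtrot: (8, 0)
  hotel: (1, 4)
(2) UNSAFE — no complete ordering exists.
Key observation: once echo, hotel, bravo, foxtrot finish, the pool peaks at (9, 6) — and every remaining process still needs more res4 than that.
Going as far as possible: echo, hotel, bravo, foxtrot; after that, nothing fits. Verifying each step:
  pool = (3, 3)
  run echo (needs (0, 2), free (3, 3)); after release of (0, 1) the pool is (3, 4)
  run hotel (needs (1, 4), free (3, 4)); after release of (2, 0) the pool is (5, 4)
  run bravo (needs (2, 1), free (5, 4)); after release of (3, 1) the pool is (8, 5)
  run foxtrot (needs (8, 0), free (8, 5)); after release of (1, 1) the pool is (9, 6)
  delta cannot run: need (10, 6) vs free (9, 6) (insufficient res4)
  charlie cannot run: need (10, 0) vs free (9, 6) (insufficient res4)
Permanently blocked: delta and charlie.
(3) The exact count: 0 of the possible complete orderings are safe sequences.


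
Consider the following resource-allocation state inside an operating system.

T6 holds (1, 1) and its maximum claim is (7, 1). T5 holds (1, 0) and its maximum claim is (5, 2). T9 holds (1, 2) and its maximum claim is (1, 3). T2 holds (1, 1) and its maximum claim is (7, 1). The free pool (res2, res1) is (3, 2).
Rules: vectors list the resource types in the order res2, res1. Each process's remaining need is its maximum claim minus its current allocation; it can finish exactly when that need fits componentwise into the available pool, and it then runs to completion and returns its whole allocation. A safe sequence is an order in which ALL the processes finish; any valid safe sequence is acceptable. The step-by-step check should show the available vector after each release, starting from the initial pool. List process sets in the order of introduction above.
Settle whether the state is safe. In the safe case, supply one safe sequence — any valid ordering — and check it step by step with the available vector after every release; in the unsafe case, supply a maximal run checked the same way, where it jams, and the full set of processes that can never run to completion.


UNSAFE — no complete ordering exists.
Key observation: once T9, T5 finish, the pool peaks at (5, 4) — and every remaining process still needs more res2 than that.
A maximal execution: T9, T5 — then nothing else fits. Verifying each step:
  pool = (3, 2)
  run T9 (needs (0, 1), free (3, 2)); after release of (1, 2) the pool is (4, 4)
  run T5 (needs (4, 2), free (4, 4)); after release of (1, 0) the pool is (5, 4)
  blocked: T6 wants (6, 0), pool (5, 4) — not enough res2
  blocked: T2 wants (6, 0), pool (5, 4) — not enough res2
Processes that can never finish: T6 and T2.


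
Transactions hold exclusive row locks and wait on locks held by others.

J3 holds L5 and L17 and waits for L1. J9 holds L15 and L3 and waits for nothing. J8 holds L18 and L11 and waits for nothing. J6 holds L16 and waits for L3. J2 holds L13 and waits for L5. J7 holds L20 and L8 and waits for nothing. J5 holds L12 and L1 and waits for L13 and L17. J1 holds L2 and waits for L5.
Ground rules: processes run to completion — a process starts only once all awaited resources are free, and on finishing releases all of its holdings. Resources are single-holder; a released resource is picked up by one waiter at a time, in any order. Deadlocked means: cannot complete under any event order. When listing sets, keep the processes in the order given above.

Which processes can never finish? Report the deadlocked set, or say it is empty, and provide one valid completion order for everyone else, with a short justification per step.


Deadlocked: J3, J2, J5 and J1.
Key observation: nobody on the ring J3 -> J5 -> J3 can start until another member finishes, which never happens; J2 is caught in further circular waits and J1 waits into the deadlock from upstream.
A valid finishing order for the others: J9, J8, J7, J6.
Verifying each step:
  J9: no waits; runs immediately, freeing L15 and L3
  J8: no waits; runs immediately, freeing L18 and L11
  J7: no waits; runs immediately, freeing L20 and L8
  J6: everything it awaited (L3) is free; runs, freeing L16


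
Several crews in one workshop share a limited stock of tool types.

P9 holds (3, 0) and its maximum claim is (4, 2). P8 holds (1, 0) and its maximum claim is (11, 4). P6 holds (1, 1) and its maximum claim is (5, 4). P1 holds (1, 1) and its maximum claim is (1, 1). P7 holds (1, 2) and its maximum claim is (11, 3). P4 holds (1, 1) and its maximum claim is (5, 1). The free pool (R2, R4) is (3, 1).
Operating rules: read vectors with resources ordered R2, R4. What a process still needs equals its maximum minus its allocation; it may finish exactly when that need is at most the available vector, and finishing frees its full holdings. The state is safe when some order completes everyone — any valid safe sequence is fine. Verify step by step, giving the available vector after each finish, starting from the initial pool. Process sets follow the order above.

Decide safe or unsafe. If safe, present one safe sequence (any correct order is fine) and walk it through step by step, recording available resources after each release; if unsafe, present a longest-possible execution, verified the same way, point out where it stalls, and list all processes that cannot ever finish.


UNSAFE — no complete ordering exists.
Key observation: once P1, P4, P9, P6 finish, the pool peaks at (9, 4) — and every remaining process still needs more R2 than that.
A maximal execution: P1, P4, P9, P6 — then nothing else fits. Walking it through:
  pool = (3, 1)
  run P1 (needs (0, 0), free (3, 1)); after release of (1, 1) the pool is (4, 2)
  run P4 (needs (4, 0), free (4, 2)); after release of (1, 1) the pool is (5, 3)
  run P9 (needs (1, 2), free (5, 3)); after release of (3, 0) the pool is (8, 3)
  run P6 (needs (4, 3), free (8, 3)); after release of (1, 1) the pool is (9, 4)
  blocked: P8 wants (10, 4), pool (9, 4) — not enough R2
  blocked: P7 wants (10, 1), pool (9, 4) — not enough R2
Never able to finish: P8 and P7.


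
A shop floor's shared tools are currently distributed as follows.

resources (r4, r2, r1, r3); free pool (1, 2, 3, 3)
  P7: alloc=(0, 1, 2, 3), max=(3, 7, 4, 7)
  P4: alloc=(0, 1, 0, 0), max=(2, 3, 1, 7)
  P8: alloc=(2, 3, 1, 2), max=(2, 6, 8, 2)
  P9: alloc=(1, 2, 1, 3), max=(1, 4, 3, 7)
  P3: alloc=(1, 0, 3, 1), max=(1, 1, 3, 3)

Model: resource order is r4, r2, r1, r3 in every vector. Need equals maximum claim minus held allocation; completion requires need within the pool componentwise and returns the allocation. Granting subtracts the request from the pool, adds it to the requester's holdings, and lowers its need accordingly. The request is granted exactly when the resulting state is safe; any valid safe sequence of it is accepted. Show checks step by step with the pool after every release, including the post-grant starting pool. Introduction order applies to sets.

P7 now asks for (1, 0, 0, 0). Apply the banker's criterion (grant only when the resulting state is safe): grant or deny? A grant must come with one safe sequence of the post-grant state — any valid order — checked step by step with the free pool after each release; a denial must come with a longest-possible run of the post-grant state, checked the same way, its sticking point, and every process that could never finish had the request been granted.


GRANT — the state after the grant stays safe, e.g. via P3, P9, P8, P7, P4.
Key observation: the transfer keeps a workable pool ((0, 2, 3, 3)); P3 starts the safe sequence.
Verifying the post-grant state step by step:
  pool = (0, 2, 3, 3)
  P3 needs (0, 1, 0, 2) <= (0, 2, 3, 3) -> finishes; pool += (1, 0, 3, 1) = (1, 2, 6, 4)
  P9 needs (0, 2, 2, 4) <= (1, 2, 6, 4) -> finishes; pool += (1, 2, 1, 3) = (2, 4, 7, 7)
  P8 needs (0, 3, 7, 0) <= (2, 4, 7, 7) -> finishes; pool += (2, 3, 1, 2) = (4, 7, 8, 9)
  P7 needs (2, 6, 2, 4) <= (4, 7, 8, 9) -> finishes; pool += (1, 1, 2, 3) = (5, 8, 10, 12)
  P4 needs (2, 2, 1, 7) <= (5, 8, 10, 12) -> finishes; pool += (0, 1, 0, 0) = (5, 9, 10, 12)


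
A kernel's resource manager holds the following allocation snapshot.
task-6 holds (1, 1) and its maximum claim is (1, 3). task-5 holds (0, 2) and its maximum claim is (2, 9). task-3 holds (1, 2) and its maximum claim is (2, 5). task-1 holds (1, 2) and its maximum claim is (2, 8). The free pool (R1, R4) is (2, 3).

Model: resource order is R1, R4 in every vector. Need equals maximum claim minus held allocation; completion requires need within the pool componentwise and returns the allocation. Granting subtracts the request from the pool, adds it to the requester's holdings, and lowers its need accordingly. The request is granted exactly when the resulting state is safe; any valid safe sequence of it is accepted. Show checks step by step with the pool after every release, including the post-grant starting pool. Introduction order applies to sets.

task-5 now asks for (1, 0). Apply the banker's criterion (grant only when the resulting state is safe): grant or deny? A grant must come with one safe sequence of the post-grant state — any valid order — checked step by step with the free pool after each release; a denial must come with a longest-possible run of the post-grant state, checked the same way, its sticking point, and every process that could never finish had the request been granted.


GRANT — the state after the grant stays safe, e.g. via task-3, task-6, task-1, task-5.
Key observation: after the grant the pool drops to (1, 3), which still lets task-3 finish first and unwind the rest.
Verifying the post-grant state step by step:
  pool = (1, 3)
  task-3: need (1, 3) fits (1, 3); releases (1, 2), pool now (2, 5)
  task-6: need (0, 2) fits (2, 5); releases (1, 1), pool now (3, 6)
  task-1: need (1, 6) fits (3, 6); releases (1, 2), pool now (4, 8)
  task-5: need (1, 7) fits (4, 8); releases (1, 2), pool now (5, 10)


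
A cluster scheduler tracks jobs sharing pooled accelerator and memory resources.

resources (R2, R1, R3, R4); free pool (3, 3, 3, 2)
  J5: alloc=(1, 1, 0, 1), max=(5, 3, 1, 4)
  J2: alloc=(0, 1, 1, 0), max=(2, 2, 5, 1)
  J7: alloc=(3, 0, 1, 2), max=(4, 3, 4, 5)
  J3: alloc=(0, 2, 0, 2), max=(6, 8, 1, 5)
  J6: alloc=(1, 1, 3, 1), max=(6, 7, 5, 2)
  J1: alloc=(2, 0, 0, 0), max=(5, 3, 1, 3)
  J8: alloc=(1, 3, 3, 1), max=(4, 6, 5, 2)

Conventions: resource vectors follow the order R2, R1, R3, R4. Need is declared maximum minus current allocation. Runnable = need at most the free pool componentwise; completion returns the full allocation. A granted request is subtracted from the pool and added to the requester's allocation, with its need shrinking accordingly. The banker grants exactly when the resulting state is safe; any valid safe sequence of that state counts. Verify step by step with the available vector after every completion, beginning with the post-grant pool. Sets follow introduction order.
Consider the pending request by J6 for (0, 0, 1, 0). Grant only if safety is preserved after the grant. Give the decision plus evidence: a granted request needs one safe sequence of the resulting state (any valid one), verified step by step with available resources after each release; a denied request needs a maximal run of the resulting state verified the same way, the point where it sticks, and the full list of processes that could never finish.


GRANT: granting preserves safety; a valid post-grant sequence is J8, J1, J5, J3, J2, J6, J7.
Key observation: post-grant, (3, 3, 2, 2) remains, and an order beginning with J8 completes everyone.
Verifying the post-grant state step by step:
  pool = (3, 3, 2, 2)
  run J8 (needs (3, 3, 2, 1), free (3, 3, 2, 2)); after release of (1, 3, 3, 1) the pool is (4, 6, 5, 3)
  run J1 (needs (3, 3, 1, 3), free (4, 6, 5, 3)); after release of (2, 0, 0, 0) the pool is (6, 6, 5, 3)
  run J5 (needs (4, 2, 1, 3), free (6, 6, 5, 3)); after release of (1, 1, 0, 1) the pool is (7, 7, 5, 4)
  run J3 (needs (6, 6, 1, 3), free (7, 7, 5, 4)); after release of (0, 2, 0, 2) the pool is (7, 9, 5, 6)
  run J2 (needs (2, 1, 4, 1), free (7, 9, 5, 6)); after release of (0, 1, 1, 0) the pool is (7, 10, 6, 6)
  run J6 (needs (5, 6, 1, 1), free (7, 10, 6, 6)); after release of (1, 1, 4, 1) the pool is (8, 11, 10, 7)
  run J7 (needs (1, 3, 3, 3), free (8, 11, 10, 7)); after release of (3, 0, 1, 2) the pool is (11, 11, 11, 9)


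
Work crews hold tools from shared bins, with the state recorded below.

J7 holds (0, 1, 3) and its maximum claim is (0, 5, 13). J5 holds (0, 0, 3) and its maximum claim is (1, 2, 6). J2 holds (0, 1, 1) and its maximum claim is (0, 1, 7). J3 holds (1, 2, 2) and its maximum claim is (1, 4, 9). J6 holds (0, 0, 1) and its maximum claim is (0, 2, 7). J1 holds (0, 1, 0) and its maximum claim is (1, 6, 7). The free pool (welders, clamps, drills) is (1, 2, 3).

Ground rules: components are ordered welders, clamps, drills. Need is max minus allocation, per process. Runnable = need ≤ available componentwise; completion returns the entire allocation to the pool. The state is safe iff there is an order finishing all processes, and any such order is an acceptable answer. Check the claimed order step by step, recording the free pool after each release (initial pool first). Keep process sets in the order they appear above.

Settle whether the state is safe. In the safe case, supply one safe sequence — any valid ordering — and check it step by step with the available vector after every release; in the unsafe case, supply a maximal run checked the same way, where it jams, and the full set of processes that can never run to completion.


The state is SAFE; one workable sequence: J5, J2, J3, J1, J6, J7.
Key observation: reading the order forward, J5 is the first process whose need (1, 2, 3) meets the free pool (1, 2, 3) exactly on a resource it requests.
Step-by-step check:
  pool = (1, 2, 3)
  J5 needs (1, 2, 3) <= (1, 2, 3) -> finishes; pool += (0, 0, 3) = (1, 2, 6)
  J2 needs (0, 0, 6) <= (1, 2, 6) -> finishes; pool += (0, 1, 1) = (1, 3, 7)
  J3 needs (0, 2, 7) <= (1, 3, 7) -> finishes; pool += (1, 2, 2) = (2, 5, 9)
  J1 needs (1, 5, 7) <= (2, 5, 9) -> finishes; pool += (0, 1, 0) = (2, 6, 9)
  J6 needs (0, 2, 6) <= (2, 6, 9) -> finishes; pool += (0, 0, 1) = (2, 6, 10)
  J7 needs (0, 4, 10) <= (2, 6, 10) -> finishes; pool += (0, 1, 3) = (2, 7, 13)


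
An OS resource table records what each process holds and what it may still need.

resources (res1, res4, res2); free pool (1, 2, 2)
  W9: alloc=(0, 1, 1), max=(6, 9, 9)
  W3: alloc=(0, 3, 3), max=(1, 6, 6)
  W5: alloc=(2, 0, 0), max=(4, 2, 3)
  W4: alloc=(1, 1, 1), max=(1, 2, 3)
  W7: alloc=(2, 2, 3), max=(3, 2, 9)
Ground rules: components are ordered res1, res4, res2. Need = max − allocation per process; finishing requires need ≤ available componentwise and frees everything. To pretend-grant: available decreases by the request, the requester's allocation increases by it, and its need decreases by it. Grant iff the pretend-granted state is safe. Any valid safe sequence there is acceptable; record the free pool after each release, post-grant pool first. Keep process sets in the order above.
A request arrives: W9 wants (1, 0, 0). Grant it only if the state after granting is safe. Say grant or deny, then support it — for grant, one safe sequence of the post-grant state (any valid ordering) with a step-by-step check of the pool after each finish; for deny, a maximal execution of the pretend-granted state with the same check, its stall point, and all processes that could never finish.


GRANT. The post-grant state is safe; one safe sequence: W4, W3, W7, W5, W9.
Key observation: granting shrinks the pool to (0, 2, 2), yet W4 still fits and the chain goes through.
Check on the post-grant state, step by step:
  pool = (0, 2, 2)
  W4 needs (0, 1, 2) <= (0, 2, 2) -> finishes; pool += (1, 1, 1) = (1, 3, 3)
  W3 needs (1, 3, 3) <= (1, 3, 3) -> finishes; pool += (0, 3, 3) = (1, 6, 6)
  W7 needs (1, 0, 6) <= (1, 6, 6) -> finishes; pool += (2, 2, 3) = (3, 8, 9)
  W5 needs (2, 2, 3) <= (3, 8, 9) -> finishes; pool += (2, 0, 0) = (5, 8, 9)
  W9 needs (5, 8, 8) <= (5, 8, 9) -> finishes; pool += (1, 1, 1) = (6, 9, 10)


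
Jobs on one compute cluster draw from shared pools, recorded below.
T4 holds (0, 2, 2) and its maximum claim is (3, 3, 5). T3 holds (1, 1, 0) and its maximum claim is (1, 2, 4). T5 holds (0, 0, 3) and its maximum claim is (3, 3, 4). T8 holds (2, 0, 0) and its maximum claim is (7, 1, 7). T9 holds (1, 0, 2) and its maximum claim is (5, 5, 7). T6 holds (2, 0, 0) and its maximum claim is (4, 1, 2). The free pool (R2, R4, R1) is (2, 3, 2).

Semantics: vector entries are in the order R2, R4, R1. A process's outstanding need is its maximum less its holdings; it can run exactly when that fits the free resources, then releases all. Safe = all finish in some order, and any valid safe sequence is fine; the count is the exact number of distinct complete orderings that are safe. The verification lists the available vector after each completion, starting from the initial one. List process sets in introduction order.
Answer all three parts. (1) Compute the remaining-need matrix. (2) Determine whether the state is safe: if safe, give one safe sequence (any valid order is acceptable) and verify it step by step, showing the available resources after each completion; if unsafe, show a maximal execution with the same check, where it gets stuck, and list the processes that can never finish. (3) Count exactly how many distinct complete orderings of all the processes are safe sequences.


(1) Need matrix, components ordered R2, R4, R1:
  T4: (3, 1, 3)
  T3: (0, 1, 4)
  T5: (3, 3, 1)
  T8: (5, 1, 7)
  T9: (4, 5, 5)
  T6: (2, 1, 2)
(2) SAFE. One safe sequence: T6, T5, T4, T3, T9, T8.
Key observation: reading the order forward, T6 is the first process whose need (2, 1, 2) meets the free pool (2, 3, 2) exactly on a resource it requests.
Step-by-step check:
  pool = (2, 3, 2)
  T6: need (2, 1, 2) fits (2, 3, 2); releases (2, 0, 0), pool now (4, 3, 2)
  T5: need (3, 3, 1) fits (4, 3, 2); releases (0, 0, 3), pool now (4, 3, 5)
  T4: need (3, 1, 3) fits (4, 3, 5); releases (0, 2, 2), pool now (4, 5, 7)
  T3: need (0, 1, 4) fits (4, 5, 7); releases (1, 1, 0), pool now (5, 6, 7)
  T9: need (4, 5, 5) fits (5, 6, 7); releases (1, 0, 2), pool now (6, 6, 9)
  T8: need (5, 1, 7) fits (6, 6, 9); releases (2, 0, 0), pool now (8, 6, 9)
(3) Precisely 6 of the possible complete orderings are safe sequences.


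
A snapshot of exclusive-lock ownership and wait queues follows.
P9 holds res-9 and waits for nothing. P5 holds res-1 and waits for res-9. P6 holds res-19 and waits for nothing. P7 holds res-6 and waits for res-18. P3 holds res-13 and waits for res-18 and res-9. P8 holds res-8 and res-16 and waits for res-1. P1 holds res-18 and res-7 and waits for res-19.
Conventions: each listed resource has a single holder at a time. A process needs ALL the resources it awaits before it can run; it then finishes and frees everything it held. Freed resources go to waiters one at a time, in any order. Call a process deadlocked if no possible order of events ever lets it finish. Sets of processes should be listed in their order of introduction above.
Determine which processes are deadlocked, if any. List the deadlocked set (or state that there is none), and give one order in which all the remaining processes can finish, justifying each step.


Nothing here is deadlocked.
Key observation: although several processes wait, no cycle exists — each chain bottoms out at a free runner.
The rest can finish in the order P9, P6, P5, P1, P3, P8, P7.
Verifying each step:
  P9: no waits; runs immediately, freeing res-9
  P6: no waits; runs immediately, freeing res-19
  P5: everything it awaited (res-9) is free; runs, freeing res-1
  P1: everything it awaited (res-19) is free; runs, freeing res-18 and res-7
  P3: everything it awaited (res-18 and res-9) is free; runs, freeing res-13
  P8: everything it awaited (res-1) is free; runs, freeing res-8 and res-16
  P7: everything it awaited (res-18) is free; runs, freeing res-6


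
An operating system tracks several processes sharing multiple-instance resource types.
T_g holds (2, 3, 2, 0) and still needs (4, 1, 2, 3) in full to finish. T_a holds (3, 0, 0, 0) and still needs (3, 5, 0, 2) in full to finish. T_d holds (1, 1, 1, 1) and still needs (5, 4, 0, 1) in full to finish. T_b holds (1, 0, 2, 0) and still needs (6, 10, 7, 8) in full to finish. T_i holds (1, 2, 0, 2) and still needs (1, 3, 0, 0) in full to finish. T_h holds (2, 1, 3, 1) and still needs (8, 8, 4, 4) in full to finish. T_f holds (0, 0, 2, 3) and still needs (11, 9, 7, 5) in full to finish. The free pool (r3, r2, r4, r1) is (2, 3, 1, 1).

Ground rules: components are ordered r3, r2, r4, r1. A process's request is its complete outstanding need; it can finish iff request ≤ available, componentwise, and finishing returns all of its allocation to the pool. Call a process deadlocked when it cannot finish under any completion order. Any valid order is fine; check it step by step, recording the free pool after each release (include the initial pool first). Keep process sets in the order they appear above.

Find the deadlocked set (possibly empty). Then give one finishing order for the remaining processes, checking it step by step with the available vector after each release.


No process is deadlocked.
Key observation: beginning at T_i, releases accumulate fast enough that every process eventually fits.
The rest can finish in the order T_i, T_a, T_d, T_g, T_h, T_f, T_b. Walking it through:
  pool = (2, 3, 1, 1)
  T_i needs (1, 3, 0, 0) <= (2, 3, 1, 1) -> finishes; pool += (1, 2, 0, 2) = (3, 5, 1, 3)
  T_a needs (3, 5, 0, 2) <= (3, 5, 1, 3) -> finishes; pool += (3, 0, 0, 0) = (6, 5, 1, 3)
  T_d needs (5, 4, 0, 1) <= (6, 5, 1, 3) -> finishes; pool += (1, 1, 1, 1) = (7, 6, 2, 4)
  T_g needs (4, 1, 2, 3) <= (7, 6, 2, 4) -> finishes; pool += (2, 3, 2, 0) = (9, 9, 4, 4)
  T_h needs (8, 8, 4, 4) <= (9, 9, 4, 4) -> finishes; pool += (2, 1, 3, 1) = (11, 10, 7, 5)
  T_f needs (11, 9, 7, 5) <= (11, 10, 7, 5) -> finishes; pool += (0, 0, 2, 3) = (11, 10, 9, 8)
  T_b needs (6, 10, 7, 8) <= (11, 10, 9, 8) -> finishes; pool += (1, 0, 2, 0) = (12, 10, 11, 8)


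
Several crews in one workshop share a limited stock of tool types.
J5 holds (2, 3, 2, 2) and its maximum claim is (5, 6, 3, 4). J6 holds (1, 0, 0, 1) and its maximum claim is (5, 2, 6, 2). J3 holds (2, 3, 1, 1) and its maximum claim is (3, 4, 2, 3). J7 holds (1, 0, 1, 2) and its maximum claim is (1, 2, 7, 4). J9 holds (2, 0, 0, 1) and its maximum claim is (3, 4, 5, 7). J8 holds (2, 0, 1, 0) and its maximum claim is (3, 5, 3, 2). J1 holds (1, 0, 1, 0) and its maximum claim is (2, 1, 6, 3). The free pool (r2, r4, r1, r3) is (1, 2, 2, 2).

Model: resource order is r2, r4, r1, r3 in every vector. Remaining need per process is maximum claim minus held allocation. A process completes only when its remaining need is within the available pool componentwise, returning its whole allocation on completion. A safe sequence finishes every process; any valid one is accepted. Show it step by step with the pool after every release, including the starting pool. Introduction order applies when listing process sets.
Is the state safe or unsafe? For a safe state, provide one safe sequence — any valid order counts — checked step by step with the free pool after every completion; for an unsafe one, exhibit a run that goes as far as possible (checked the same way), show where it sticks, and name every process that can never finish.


SAFE — a valid safe sequence is J3, J5, J8, J6, J9, J1, J7.
Key observation: J3 marks the first exact bind of the order: its need (1, 1, 1, 2) fits the free (1, 2, 2, 2) with zero slack on a requested resource.
Verifying each step:
  pool = (1, 2, 2, 2)
  run J3 (needs (1, 1, 1, 2), free (1, 2, 2, 2)); after release of (2, 3, 1, 1) the pool is (3, 5, 3, 3)
  run J5 (needs (3, 3, 1, 2), free (3, 5, 3, 3)); after release of (2, 3, 2, 2) the pool is (5, 8, 5, 5)
  run J8 (needs (1, 5, 2, 2), free (5, 8, 5, 5)); after release of (2, 0, 1, 0) the pool is (7, 8, 6, 5)
  run J6 (needs (4, 2, 6, 1), free (7, 8, 6, 5)); after release of (1, 0, 0, 1) the pool is (8, 8, 6, 6)
  run J9 (needs (1, 4, 5, 6), free (8, 8, 6, 6)); after release of (2, 0, 0, 1) the pool is (10, 8, 6, 7)
  run J1 (needs (1, 1, 5, 3), free (10, 8, 6, 7)); after release of (1, 0, 1, 0) the pool is (11, 8, 7, 7)
  run J7 (needs (0, 2, 6, 2), free (11, 8, 7, 7)); after release of (1, 0, 1, 2) the pool is (12, 8, 8, 9)


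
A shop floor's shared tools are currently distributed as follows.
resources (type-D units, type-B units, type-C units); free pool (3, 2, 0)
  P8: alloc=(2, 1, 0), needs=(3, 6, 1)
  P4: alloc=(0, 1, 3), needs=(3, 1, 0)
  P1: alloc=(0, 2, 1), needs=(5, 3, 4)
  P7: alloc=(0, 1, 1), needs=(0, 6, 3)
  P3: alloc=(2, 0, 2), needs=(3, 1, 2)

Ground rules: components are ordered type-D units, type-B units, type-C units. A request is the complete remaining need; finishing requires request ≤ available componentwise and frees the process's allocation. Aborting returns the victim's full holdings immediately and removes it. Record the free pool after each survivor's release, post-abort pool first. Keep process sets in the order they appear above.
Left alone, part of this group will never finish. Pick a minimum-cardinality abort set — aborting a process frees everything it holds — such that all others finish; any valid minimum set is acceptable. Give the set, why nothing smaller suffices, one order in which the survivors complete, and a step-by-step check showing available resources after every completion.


Minimum abort set: P8.
Key observation: P7 could never have finished before the abort; with (2, 1, 0) returned by P8, it fits at step 4.
No smaller set exists: with zero aborts the deadlock remains.
Survivors finish in the order: P4, P3, P1, P7. Check, step by step (pool after the aborts first):
  pool = (5, 3, 0)
  P4: need (3, 1, 0) fits (5, 3, 0); releases (0, 1, 3), pool now (5, 4, 3)
  P3: need (3, 1, 2) fits (5, 4, 3); releases (2, 0, 2), pool now (7, 4, 5)
  P1: need (5, 3, 4) fits (7, 4, 5); releases (0, 2, 1), pool now (7, 6, 6)
  P7: need (0, 6, 3) fits (7, 6, 6); releases (0, 1, 1), pool now (7, 7, 7)


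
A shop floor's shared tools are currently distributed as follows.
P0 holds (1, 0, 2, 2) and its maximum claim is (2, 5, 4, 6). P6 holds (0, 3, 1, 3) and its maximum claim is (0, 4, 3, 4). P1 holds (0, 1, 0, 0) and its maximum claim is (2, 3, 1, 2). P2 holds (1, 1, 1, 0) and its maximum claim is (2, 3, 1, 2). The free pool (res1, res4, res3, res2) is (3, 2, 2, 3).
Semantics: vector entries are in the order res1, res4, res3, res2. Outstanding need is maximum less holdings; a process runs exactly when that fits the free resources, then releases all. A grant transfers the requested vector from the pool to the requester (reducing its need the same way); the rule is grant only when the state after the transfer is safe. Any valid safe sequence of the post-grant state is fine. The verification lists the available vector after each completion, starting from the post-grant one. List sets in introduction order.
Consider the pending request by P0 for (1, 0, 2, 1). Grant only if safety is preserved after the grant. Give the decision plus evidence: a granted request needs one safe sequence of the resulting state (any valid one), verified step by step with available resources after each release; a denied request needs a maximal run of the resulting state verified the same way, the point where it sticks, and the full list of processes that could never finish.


DENY: after the grant no complete ordering would exist.
Key observation: after P2, P1 the pool peaks at (3, 4, 1, 2), and each blocked process is short somewhere: P0 on res4, res2; P6 on res3.
On the post-grant state, P2, P1 is a maximal run — nothing extends it. Walking it through:
  pool = (2, 2, 0, 2)
  P2 needs (1, 2, 0, 2) <= (2, 2, 0, 2) -> finishes; pool += (1, 1, 1, 0) = (3, 3, 1, 2)
  P1 needs (2, 2, 1, 2) <= (3, 3, 1, 2) -> finishes; pool += (0, 1, 0, 0) = (3, 4, 1, 2)
  blocked: P0 wants (0, 5, 0, 3), pool (3, 4, 1, 2) — not enough res4 and res2
  blocked: P6 wants (0, 1, 2, 1), pool (3, 4, 1, 2) — not enough res3
Processes that could never finish after the grant: P0 and P6.


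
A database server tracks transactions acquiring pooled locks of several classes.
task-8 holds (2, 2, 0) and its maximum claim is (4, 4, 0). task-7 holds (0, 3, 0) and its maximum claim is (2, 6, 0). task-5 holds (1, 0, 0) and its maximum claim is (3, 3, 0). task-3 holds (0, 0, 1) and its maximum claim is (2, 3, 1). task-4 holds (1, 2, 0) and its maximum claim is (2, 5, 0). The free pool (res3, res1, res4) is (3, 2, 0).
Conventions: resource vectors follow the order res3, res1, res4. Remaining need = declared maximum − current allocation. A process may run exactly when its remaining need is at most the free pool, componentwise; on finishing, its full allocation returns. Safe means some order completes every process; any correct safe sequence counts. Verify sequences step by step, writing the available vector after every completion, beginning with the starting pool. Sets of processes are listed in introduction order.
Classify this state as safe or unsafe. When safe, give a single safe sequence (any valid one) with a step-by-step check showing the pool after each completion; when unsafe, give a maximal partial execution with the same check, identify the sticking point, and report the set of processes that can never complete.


The state is SAFE; one workable sequence: task-8, task-4, task-7, task-3, task-5.
Key observation: the first exact fit in this order is task-8 — it needs (2, 2, 0) with (3, 2, 0) free, meeting a requested resource to the last unit.
Check, step by step:
  pool = (3, 2, 0)
  run task-8 (needs (2, 2, 0), free (3, 2, 0)); after release of (2, 2, 0) the pool is (5, 4, 0)
  run task-4 (needs (1, 3, 0), free (5, 4, 0)); after release of (1, 2, 0) the pool is (6, 6, 0)
  run task-7 (needs (2, 3, 0), free (6, 6, 0)); after release of (0, 3, 0) the pool is (6, 9, 0)
  run task-3 (needs (2, 3, 0), free (6, 9, 0)); after release of (0, 0, 1) the pool is (6, 9, 1)
  run task-5 (needs (2, 3, 0), free (6, 9, 1)); after release of (1, 0, 0) the pool is (7, 9, 1)


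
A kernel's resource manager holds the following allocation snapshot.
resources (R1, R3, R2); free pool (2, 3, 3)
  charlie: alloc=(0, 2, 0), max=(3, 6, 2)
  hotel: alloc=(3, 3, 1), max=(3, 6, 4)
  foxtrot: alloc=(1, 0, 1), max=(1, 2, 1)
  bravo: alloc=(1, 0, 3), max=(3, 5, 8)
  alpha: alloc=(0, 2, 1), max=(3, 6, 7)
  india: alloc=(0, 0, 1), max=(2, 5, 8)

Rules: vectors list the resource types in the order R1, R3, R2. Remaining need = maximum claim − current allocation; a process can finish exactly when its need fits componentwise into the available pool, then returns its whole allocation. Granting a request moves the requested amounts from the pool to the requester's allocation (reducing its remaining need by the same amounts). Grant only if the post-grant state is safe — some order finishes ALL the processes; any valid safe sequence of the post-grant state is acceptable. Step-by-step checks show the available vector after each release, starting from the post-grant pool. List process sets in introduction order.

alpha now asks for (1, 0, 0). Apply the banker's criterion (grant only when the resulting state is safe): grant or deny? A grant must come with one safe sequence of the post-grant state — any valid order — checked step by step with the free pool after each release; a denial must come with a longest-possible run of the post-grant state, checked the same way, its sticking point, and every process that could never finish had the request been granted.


GRANT. The post-grant state is safe; one safe sequence: foxtrot, hotel, bravo, alpha, india, charlie.
Key observation: even at the reduced pool (1, 3, 3), foxtrot fits immediately, so safety survives the grant.
Verifying the post-grant state step by step:
  pool = (1, 3, 3)
  run foxtrot (needs (0, 2, 0), free (1, 3, 3)); after release of (1, 0, 1) the pool is (2, 3, 4)
  run hotel (needs (0, 3, 3), free (2, 3, 4)); after release of (3, 3, 1) the pool is (5, 6, 5)
  run bravo (needs (2, 5, 5), free (5, 6, 5)); after release of (1, 0, 3) the pool is (6, 6, 8)
  run alpha (needs (2, 4, 6), free (6, 6, 8)); after release of (1, 2, 1) the pool is (7, 8, 9)
  run india (needs (2, 5, 7), free (7, 8, 9)); after release of (0, 0, 1) the pool is (7, 8, 10)
  run charlie (needs (3, 4, 2), free (7, 8, 10)); after release of (0, 2, 0) the pool is (7, 10, 10)
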